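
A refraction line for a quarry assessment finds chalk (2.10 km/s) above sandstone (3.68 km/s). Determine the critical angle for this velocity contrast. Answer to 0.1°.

34.8°

At critical incidence the refracted ray runs along the interface (θ₂ = 90°), so sin θ_c = V₁/V₂.
θ_c = arcsin(2.10/3.68) = arcsin 0.5707 = 34.80°.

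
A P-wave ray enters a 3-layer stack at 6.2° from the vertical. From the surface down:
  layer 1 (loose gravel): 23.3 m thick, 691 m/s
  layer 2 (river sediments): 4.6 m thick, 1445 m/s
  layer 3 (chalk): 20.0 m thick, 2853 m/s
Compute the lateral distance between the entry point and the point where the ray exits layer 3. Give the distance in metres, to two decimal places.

13.56 m

p = sin θ₁/V₁ = sin 6.2°/691 = 1.5629e-04 s/m is conserved through the stack.
Layer 1: θ = 6.20°; offset = 23.3·tan 6.20° = 2.5312 m.
Layer 2: sin θ = p·1445 = 0.2258 → θ = 13.05°; offset = 4.6·tan 13.05° = 1.0664 m.
Layer 3: sin θ = p·2853 = 0.4459 → θ = 26.48°; offset = 20.0·tan 26.48° = 9.9635 m.
Summing the layer offsets gives 13.5612 m.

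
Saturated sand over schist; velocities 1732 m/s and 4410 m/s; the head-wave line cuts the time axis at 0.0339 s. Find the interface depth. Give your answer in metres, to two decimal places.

h = tᵢ·V₁·V₂ / (2·√(V₂²−V₁²)).
√(V₂²−V₁²) = √(4410² − 1732²) = 4055.6 m/s.
h = 0.0339 s × 1732 × 4410 / (2 × 4055.6) = 31.92 m.

31.92 m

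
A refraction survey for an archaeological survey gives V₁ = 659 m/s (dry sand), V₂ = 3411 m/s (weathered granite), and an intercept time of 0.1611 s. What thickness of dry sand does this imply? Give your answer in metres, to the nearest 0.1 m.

54.1 m

θ_c = arcsin(659/3411) = 11.14°; cos θ_c = 0.9812.
tᵢ = 2h cos θ_c/V₁ ⇒ h = tᵢ·V₁/(2 cos θ_c) = 0.1611·659/(2·0.9812) = 54.10 m.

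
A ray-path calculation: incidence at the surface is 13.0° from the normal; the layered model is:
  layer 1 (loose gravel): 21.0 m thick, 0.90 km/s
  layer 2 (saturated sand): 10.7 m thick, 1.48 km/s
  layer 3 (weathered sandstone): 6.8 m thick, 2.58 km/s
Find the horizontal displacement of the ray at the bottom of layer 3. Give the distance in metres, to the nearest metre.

15 m

Apply Snell's law at each interface; in layer i the horizontal offset is hᵢ·tan θᵢ.
Layer 1: θ = 13.00°; offset = 21.0·tan 13.00° = 4.848 m.
Layer 2: sin θ = 1.48·sin 13.0°/0.90 = 0.3699, θ = 21.71°; offset = 10.7·tan 21.71° = 4.260 m.
Layer 3: sin θ = 2.58·sin 13.0°/0.90 = 0.6449, θ = 40.16°; offset = 6.8·tan 40.16° = 5.737 m.
Summing the layer offsets gives 14.846 m.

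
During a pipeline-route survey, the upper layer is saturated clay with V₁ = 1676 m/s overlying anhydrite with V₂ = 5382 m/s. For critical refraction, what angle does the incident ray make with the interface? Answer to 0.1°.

71.9°

Critical incidence: sin θ_c = V₁/V₂ = 1676/5382 = 0.3114.
θ_c = arcsin 0.3114 = 18.14°.
Measured from the interface: 90° − 18.14° = 71.86°.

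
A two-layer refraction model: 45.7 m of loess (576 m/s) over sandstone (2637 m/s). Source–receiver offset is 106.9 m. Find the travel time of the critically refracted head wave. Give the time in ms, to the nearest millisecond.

195 ms

t = x/V₂ + 2h·√(V₂²−V₁²)/(V₁V₂).
√(V₂²−V₁²) = √(2637²−576²) = 2573.3 m/s; delay term = 2·45.7·2573.3/(576·2637) = 0.15485 s.
t = 106.9/2637 + 0.15485 = 0.19539 s.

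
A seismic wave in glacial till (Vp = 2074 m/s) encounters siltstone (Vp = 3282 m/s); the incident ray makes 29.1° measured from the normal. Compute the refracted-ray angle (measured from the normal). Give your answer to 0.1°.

Snell's law: sin θ₂ = (V₂/V₁)·sin θ₁ = (3282/2074)·sin 29.1° = 0.7696.
θ₂ = sin⁻¹(0.7696) = 50.32° (from vertical).

50.3°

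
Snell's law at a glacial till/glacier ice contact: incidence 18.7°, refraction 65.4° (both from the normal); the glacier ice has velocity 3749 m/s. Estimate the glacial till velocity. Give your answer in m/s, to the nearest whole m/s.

sin 18.7° = 0.3206; sin 65.4° = 0.9092.
V₁ = V₂·(sin θ₁/sin θ₂) = 3749·(0.3206/0.9092) = 1321.96 m/s.

1322 m/s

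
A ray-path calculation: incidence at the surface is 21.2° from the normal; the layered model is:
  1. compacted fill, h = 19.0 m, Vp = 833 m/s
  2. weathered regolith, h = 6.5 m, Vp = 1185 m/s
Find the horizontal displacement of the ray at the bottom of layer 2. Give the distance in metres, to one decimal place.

p = sin θ₁/V₁ = sin 21.2°/833 = 4.3412e-04 s/m is conserved through the stack.
Layer 1: θ = 21.20°; offset = 19.0·tan 21.20° = 7.370 m.
Layer 2: sin θ = p·1185 = 0.5144 → θ = 30.96°; offset = 6.5·tan 30.96° = 3.899 m.
Σ offsets = 11.269 m.

11.3 m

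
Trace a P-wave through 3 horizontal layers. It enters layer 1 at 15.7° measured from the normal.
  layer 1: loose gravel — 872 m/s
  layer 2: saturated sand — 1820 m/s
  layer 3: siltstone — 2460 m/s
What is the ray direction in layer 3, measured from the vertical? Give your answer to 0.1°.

Ray parameter p = sin 15.7° / 872 = 3.1032e-04 s/m.
sin θ_3 = p·V_3 = 3.1032e-04 × 2460 = 0.7634.
θ_3 = 49.76° from the vertical.

49.8°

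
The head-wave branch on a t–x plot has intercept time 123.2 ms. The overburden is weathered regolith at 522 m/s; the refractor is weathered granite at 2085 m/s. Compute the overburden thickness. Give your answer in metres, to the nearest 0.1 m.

33.2 m

θ_c = arcsin(522/2085) = 14.50°; cos θ_c = 0.9682.
tᵢ = 2h cos θ_c/V₁ ⇒ h = tᵢ·V₁/(2 cos θ_c) = 0.1232·522/(2·0.9682) = 33.21 m.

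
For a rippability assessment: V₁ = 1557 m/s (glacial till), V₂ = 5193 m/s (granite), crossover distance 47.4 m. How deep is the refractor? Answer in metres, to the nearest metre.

x_cross = 2h·√((V₂+V₁)/(V₂−V₁)) → h = x_cross / (2·√((V₂+V₁)/(V₂−V₁))).
√((V₂+V₁)/(V₂−V₁)) = √((5193+1557)/(5193−1557)) = 1.3625.
h = 47.4 / (2·1.3625) = 17.39 m.

17 m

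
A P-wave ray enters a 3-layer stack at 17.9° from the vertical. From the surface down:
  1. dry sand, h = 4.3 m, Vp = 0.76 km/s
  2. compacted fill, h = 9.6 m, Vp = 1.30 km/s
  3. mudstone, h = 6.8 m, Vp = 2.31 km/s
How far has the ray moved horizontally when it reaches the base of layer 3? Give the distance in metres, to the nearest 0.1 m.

Apply Snell's law at each interface; in layer i the horizontal offset is hᵢ·tan θᵢ.
Layer 1: θ = 17.90°; offset = 4.3·tan 17.90° = 1.389 m.
Layer 2: sin θ = 1.30·sin 17.9°/0.76 = 0.5257, θ = 31.72°; offset = 9.6·tan 31.72° = 5.933 m.
Layer 3: sin θ = 2.31·sin 17.9°/0.76 = 0.9342, θ = 69.10°; offset = 6.8·tan 69.10° = 17.807 m.
Σ offsets = 25.129 m.

25.1 m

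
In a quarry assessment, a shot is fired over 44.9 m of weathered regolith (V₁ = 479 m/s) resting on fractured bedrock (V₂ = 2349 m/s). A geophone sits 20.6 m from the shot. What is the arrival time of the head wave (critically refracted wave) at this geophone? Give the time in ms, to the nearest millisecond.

θ_c = arcsin(V₁/V₂) = arcsin(479/2349) = 11.77°, cos θ_c = 0.9790.
Intercept time tᵢ = 2h cos θ_c / V₁ = 2·44.9·0.9790/479 = 0.18353 s.
t = x/V₂ + tᵢ = 20.6/2349 + 0.18353 = 0.19230 s.

192 ms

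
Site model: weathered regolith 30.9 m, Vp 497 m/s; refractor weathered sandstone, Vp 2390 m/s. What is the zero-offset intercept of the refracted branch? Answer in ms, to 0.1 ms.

θ_c = arcsin(V₁/V₂) = arcsin(497/2390) = 12.00°; cos θ_c = 0.9781.
tᵢ = 2h·cos θ_c / V₁ = 2·30.9·0.9781 / 497 = 0.12163 s.

121.6 ms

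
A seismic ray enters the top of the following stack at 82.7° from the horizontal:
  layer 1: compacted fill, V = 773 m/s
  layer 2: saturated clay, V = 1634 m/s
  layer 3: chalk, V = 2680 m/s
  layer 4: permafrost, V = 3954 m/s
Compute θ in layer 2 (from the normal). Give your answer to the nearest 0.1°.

15.6°

From the normal: θ₁ = 90° − 82.7° = 7.3°.
Ray parameter p = sin 7.3° / 773 = 1.6438e-04 s/m.
sin θ_2 = p·V_2 = 1.6438e-04 × 1634 = 0.2686.
θ_2 = arcsin 0.2686 = 15.58°.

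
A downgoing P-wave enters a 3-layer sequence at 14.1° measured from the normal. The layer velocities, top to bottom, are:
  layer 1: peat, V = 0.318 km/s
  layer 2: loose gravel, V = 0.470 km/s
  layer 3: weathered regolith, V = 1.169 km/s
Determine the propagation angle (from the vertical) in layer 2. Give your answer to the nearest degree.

Snell's law across each interface conserves sin θ / V, so sin θ_2 = V_2·sin θ₁/V₁.
sin θ_2 = 0.470 × sin 14.1° / 0.318 = 0.3601.
θ_2 = 21.10° from the vertical.

21°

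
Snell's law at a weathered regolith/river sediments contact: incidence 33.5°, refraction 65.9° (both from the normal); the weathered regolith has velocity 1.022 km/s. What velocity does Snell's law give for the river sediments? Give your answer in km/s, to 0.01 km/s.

sin 33.5° = 0.5519; sin 65.9° = 0.9128.
V₂ = V₁·(sin θ₂/sin θ₁) = 1.022·(0.9128/0.5519) = 1.69 km/s.

1.69 km/s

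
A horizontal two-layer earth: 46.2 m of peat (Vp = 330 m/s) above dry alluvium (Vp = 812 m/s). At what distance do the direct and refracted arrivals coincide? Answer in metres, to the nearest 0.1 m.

142.2 m

θ_c = arcsin(330/812) = 23.98°, so cos θ_c = 0.9137 and tᵢ = 2h cos θ_c/V₁ = 0.2558 s.
At crossover x/V₁ = x/V₂ + tᵢ ⇒ x = tᵢ/(1/V₁ − 1/V₂) = 0.25583/(3.0303e-03 − 1.2315e-03) = 142.23 m.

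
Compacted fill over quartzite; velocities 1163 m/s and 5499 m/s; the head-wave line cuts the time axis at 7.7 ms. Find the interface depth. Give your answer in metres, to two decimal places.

4.58 m

θ_c = arcsin(1163/5499) = 12.21°; cos θ_c = 0.9774.
tᵢ = 2h cos θ_c/V₁ ⇒ h = tᵢ·V₁/(2 cos θ_c) = 0.0077·1163/(2·0.9774) = 4.58 m.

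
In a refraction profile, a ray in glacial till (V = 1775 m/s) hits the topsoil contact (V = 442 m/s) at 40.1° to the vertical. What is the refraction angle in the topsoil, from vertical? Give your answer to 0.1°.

9.2°

sin θ₁/V₁ = sin θ₂/V₂ ⇒ sin θ₂ = 442·sin 40.1°/1775 = 442·0.6441/1775 = 0.1604.
θ₂ = arcsin 0.1604 = 9.23° from the normal.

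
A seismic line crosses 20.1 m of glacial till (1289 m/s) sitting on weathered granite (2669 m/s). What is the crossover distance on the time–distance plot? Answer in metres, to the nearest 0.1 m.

x_cross = 2h·√((V₂+V₁)/(V₂−V₁)).
(V₂+V₁)/(V₂−V₁) = (2669+1289)/(2669−1289) = 2.8681; √ = 1.6936.
x_cross = 2·20.1·1.6936 = 68.08 m.

68.1 m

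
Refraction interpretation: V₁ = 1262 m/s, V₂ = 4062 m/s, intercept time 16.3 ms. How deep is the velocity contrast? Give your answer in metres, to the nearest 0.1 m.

10.8 m

h = tᵢ·V₁·V₂ / (2·√(V₂²−V₁²)).
√(V₂²−V₁²) = √(4062² − 1262²) = 3861.0 m/s.
h = 0.0163 s × 1262 × 4062 / (2 × 3861.0) = 10.82 m.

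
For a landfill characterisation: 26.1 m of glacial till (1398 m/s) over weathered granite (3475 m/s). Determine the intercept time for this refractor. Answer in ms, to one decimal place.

θ_c = arcsin(V₁/V₂) = arcsin(1398/3475) = 23.72°; cos θ_c = 0.9155.
tᵢ = 2h·cos θ_c / V₁ = 2·26.1·0.9155 / 1398 = 0.03418 s.

34.2 ms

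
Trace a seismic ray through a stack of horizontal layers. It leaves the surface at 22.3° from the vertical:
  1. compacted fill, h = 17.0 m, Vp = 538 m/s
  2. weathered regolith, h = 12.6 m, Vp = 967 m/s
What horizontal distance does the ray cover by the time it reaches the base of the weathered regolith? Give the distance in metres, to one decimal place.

Ray parameter p = sin 22.3° / 538 m/s = 7.0531e-04 s/m.
Layer 1: θ = 22.30°; offset = 17.0·tan 22.30° = 6.972 m.
Layer 2: sin θ = p·967 = 0.6820 → θ = 43.00°; offset = 12.6·tan 43.00° = 11.751 m.
Total horizontal offset = 18.723 m.

18.7 m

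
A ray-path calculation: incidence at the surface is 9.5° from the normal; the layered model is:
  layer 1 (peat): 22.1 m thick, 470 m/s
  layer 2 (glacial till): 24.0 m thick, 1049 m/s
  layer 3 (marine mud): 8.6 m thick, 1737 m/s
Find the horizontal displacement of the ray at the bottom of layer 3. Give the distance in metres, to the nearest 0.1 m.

Ray parameter p = sin 9.5° / 470 m/s = 3.5117e-04 s/m.
Layer 1: θ = 9.50°; offset = 22.1·tan 9.50° = 3.698 m.
Layer 2: sin θ = p·1049 = 0.3684 → θ = 21.62°; offset = 24.0·tan 21.62° = 9.510 m.
Layer 3: sin θ = p·1737 = 0.6100 → θ = 37.59°; offset = 8.6·tan 37.59° = 6.620 m.
Total horizontal offset = 19.828 m.

19.8 m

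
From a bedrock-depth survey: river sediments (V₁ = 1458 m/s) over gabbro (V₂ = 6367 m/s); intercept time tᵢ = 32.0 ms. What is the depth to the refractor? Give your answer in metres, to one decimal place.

θ_c = arcsin(1458/6367) = 13.24°; cos θ_c = 0.9734.
tᵢ = 2h cos θ_c/V₁ ⇒ h = tᵢ·V₁/(2 cos θ_c) = 0.032·1458/(2·0.9734) = 23.96 m.

24.0 m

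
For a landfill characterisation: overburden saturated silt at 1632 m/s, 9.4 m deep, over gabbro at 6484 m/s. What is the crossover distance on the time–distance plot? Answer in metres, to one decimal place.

24.3 m

θ_c = arcsin(1632/6484) = 14.58°, so cos θ_c = 0.9678 and tᵢ = 2h cos θ_c/V₁ = 0.0111 s.
At crossover x/V₁ = x/V₂ + tᵢ ⇒ x = tᵢ/(1/V₁ − 1/V₂) = 0.01115/(6.1275e-04 − 1.5423e-04) = 24.31 m.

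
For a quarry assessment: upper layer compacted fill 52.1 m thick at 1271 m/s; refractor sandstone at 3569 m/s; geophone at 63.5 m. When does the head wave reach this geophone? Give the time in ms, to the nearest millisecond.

94 ms

t = x/V₂ + 2h·√(V₂²−V₁²)/(V₁V₂).
√(V₂²−V₁²) = √(3569²−1271²) = 3335.0 m/s; delay term = 2·52.1·3335.0/(1271·3569) = 0.07661 s.
t = 63.5/3569 + 0.07661 = 0.09440 s.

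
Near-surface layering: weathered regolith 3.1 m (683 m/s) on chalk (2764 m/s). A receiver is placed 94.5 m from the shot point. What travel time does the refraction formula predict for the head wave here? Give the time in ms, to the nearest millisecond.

θ_c = arcsin(V₁/V₂) = arcsin(683/2764) = 14.31°, cos θ_c = 0.9690.
Intercept time tᵢ = 2h cos θ_c / V₁ = 2·3.1·0.9690/683 = 0.00880 s.
t = x/V₂ + tᵢ = 94.5/2764 + 0.00880 = 0.04299 s.

43 ms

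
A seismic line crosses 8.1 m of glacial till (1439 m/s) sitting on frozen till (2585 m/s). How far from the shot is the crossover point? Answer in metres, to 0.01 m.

θ_c = arcsin(1439/2585) = 33.83°, so cos θ_c = 0.8307 and tᵢ = 2h cos θ_c/V₁ = 0.0094 s.
At crossover x/V₁ = x/V₂ + tᵢ ⇒ x = tᵢ/(1/V₁ − 1/V₂) = 0.00935/(6.9493e-04 − 3.8685e-04) = 30.36 m.

30.36 m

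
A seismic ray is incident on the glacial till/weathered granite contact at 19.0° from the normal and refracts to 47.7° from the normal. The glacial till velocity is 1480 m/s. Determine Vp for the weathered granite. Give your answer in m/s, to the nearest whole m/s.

3362 m/s

Snell's law: sin 19.0°/V₁ = sin 47.7°/V₂.
V₂ = V₁·sin 47.7°/sin 19.0° = 1480 × 2.2718 = 3362.29 m/s.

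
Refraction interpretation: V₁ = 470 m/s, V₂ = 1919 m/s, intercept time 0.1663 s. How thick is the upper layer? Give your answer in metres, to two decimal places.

40.31 m

θ_c = arcsin(470/1919) = 14.18°; cos θ_c = 0.9695.
tᵢ = 2h cos θ_c/V₁ ⇒ h = tᵢ·V₁/(2 cos θ_c) = 0.1663·470/(2·0.9695) = 40.31 m.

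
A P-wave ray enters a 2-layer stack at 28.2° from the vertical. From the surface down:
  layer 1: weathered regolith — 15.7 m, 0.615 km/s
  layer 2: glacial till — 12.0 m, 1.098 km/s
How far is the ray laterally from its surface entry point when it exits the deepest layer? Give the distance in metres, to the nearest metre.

27 m

Apply Snell's law at each interface; in layer i the horizontal offset is hᵢ·tan θᵢ.
Layer 1: θ = 28.20°; offset = 15.7·tan 28.20° = 8.418 m.
Layer 2: sin θ = 1.098·sin 28.2°/0.615 = 0.8437, θ = 57.53°; offset = 12.0·tan 57.53° = 18.858 m.
Σ offsets = 27.277 m.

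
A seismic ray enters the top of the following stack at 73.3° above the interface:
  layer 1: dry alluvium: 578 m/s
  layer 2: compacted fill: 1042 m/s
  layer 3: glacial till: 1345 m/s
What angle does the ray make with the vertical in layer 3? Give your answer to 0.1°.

From the normal: θ₁ = 90° − 73.3° = 16.7°.
Snell's law across each interface conserves sin θ / V, so sin θ_3 = V_3·sin θ₁/V₁.
sin θ_3 = 1345 × sin 16.7° / 578 = 0.6687.
θ_3 = 41.97° from the vertical.

42.0°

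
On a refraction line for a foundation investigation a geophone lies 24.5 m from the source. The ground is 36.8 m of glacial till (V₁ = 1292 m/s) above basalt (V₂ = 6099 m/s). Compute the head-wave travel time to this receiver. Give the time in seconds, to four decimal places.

0.0597 s

θ_c = arcsin(V₁/V₂) = arcsin(1292/6099) = 12.23°, cos θ_c = 0.9773.
Intercept time tᵢ = 2h cos θ_c / V₁ = 2·36.8·0.9773/1292 = 0.05567 s.
t = x/V₂ + tᵢ = 24.5/6099 + 0.05567 = 0.05969 s.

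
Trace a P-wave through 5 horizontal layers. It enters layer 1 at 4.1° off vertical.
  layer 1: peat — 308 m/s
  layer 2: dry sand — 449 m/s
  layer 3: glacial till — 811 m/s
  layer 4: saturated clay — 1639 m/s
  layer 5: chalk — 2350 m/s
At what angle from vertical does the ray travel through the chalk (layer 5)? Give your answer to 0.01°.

33.06°

Snell's law across each interface conserves sin θ / V, so sin θ_5 = V_5·sin θ₁/V₁.
sin θ_5 = 2350 × sin 4.1° / 308 = 0.5455.
θ_5 = arcsin 0.5455 = 33.06°.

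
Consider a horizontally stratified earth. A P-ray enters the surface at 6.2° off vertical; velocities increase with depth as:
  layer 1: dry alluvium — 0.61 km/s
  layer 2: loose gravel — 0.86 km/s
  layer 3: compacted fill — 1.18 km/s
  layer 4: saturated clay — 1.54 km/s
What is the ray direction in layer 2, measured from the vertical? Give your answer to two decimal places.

8.76°

Ray parameter p = sin 6.2° / 0.61 = 1.7705e-01 s/km.
sin θ_2 = p·V_2 = 1.7705e-01 × 0.86 = 0.1523.
θ_2 = 8.76° from the vertical.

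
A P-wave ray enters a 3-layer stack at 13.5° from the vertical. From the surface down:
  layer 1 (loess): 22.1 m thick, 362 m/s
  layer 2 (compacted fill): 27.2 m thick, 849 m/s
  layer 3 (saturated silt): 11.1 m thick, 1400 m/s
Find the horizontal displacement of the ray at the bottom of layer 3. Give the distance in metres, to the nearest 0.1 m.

46.4 m

Apply Snell's law at each interface; in layer i the horizontal offset is hᵢ·tan θᵢ.
Layer 1: θ = 13.50°; offset = 22.1·tan 13.50° = 5.306 m.
Layer 2: sin θ = 849·sin 13.5°/362 = 0.5475, θ = 33.20°; offset = 27.2·tan 33.20° = 17.796 m.
Layer 3: sin θ = 1400·sin 13.5°/362 = 0.9028, θ = 64.53°; offset = 11.1·tan 64.53° = 23.305 m.
Σ offsets = 46.407 m.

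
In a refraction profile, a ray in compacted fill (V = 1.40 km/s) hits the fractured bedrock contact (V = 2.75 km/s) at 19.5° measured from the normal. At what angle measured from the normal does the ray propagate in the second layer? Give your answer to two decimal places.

Snell's law: sin θ₂ = (V₂/V₁)·sin θ₁ = (2.75/1.40)·sin 19.5° = 0.6557.
θ₂ = arcsin 0.6557 = 40.97° from the normal.

40.97°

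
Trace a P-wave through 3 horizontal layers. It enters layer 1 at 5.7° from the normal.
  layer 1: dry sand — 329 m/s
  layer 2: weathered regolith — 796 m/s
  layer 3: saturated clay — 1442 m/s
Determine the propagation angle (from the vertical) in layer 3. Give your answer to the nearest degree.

26°

Ray parameter p = sin 5.7° / 329 = 3.0188e-04 s/m.
sin θ_3 = p·V_3 = 3.0188e-04 × 1442 = 0.4353.
θ_3 = 25.81° from the vertical.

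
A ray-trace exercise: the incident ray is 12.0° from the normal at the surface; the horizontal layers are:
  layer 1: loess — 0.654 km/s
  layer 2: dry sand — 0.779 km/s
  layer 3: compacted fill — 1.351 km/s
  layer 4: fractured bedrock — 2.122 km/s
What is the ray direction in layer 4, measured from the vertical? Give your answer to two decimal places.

Ray parameter p = sin 12.0° / 0.654 = 3.1791e-01 s/km.
sin θ_4 = p·V_4 = 3.1791e-01 × 2.122 = 0.6746.
θ_4 = arcsin 0.6746 = 42.42°.

42.42°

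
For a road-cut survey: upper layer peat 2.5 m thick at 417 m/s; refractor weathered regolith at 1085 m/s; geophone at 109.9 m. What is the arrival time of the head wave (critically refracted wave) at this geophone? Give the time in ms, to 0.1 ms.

t = x/V₂ + 2h·√(V₂²−V₁²)/(V₁V₂).
√(V₂²−V₁²) = √(1085²−417²) = 1001.7 m/s; delay term = 2·2.5·1001.7/(417·1085) = 0.01107 s.
t = 109.9/1085 + 0.01107 = 0.11236 s.

112.4 ms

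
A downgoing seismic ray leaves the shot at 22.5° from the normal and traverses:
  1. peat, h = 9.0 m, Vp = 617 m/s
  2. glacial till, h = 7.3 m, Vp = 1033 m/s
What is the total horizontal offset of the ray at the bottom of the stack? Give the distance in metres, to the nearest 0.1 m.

9.8 m

Ray parameter p = sin 22.5° / 617 m/s = 6.2023e-04 s/m.
Layer 1: θ = 22.50°; offset = 9.0·tan 22.50° = 3.728 m.
Layer 2: sin θ = p·1033 = 0.6407 → θ = 39.84°; offset = 7.3·tan 39.84° = 6.092 m.
Total horizontal offset = 9.820 m.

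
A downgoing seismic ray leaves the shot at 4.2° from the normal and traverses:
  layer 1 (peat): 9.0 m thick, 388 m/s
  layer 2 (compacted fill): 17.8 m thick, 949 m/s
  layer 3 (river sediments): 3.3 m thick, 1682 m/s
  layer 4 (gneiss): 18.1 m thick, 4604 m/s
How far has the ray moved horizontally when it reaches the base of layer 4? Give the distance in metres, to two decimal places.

36.80 m

Apply Snell's law at each interface; in layer i the horizontal offset is hᵢ·tan θᵢ.
Layer 1: θ = 4.20°; offset = 9.0·tan 4.20° = 0.6609 m.
Layer 2: sin θ = 949·sin 4.2°/388 = 0.1791, θ = 10.32°; offset = 17.8·tan 10.32° = 3.2410 m.
Layer 3: sin θ = 1682·sin 4.2°/388 = 0.3175, θ = 18.51°; offset = 3.3·tan 18.51° = 1.1049 m.
Layer 4: sin θ = 4604·sin 4.2°/388 = 0.8690, θ = 60.35°; offset = 18.1·tan 60.35° = 31.7940 m.
Σ offsets = 36.8008 m.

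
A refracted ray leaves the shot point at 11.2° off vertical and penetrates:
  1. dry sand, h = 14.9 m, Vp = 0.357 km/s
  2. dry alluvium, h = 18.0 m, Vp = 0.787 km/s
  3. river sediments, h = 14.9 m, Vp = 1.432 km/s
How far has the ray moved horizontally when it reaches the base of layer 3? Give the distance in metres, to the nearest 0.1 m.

30.0 m

Ray parameter p = sin 11.2° / 0.357 km/s = 5.4407e-01 s/km.
Layer 1: θ = 11.20°; offset = 14.9·tan 11.20° = 2.950 m.
Layer 2: sin θ = p·0.787 = 0.4282 → θ = 25.35°; offset = 18.0·tan 25.35° = 8.529 m.
Layer 3: sin θ = p·1.432 = 0.7791 → θ = 51.18°; offset = 14.9·tan 51.18° = 18.518 m.
Total horizontal offset = 29.997 m.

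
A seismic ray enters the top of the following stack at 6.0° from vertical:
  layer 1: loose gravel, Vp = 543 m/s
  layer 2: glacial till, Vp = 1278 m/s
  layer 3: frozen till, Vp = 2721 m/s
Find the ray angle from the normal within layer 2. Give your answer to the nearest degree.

14°

Snell's law across each interface conserves sin θ / V, so sin θ_2 = V_2·sin θ₁/V₁.
sin θ_2 = 1278 × sin 6.0° / 543 = 0.2460.
θ_2 = 14.24° from the vertical.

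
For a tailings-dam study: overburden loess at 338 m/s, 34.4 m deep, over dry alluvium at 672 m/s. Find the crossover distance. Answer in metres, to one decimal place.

x_cross = 2h·√((V₂+V₁)/(V₂−V₁)).
(V₂+V₁)/(V₂−V₁) = (672+338)/(672−338) = 3.0240; √ = 1.7390.
x_cross = 2·34.4·1.7390 = 119.64 m.

119.6 m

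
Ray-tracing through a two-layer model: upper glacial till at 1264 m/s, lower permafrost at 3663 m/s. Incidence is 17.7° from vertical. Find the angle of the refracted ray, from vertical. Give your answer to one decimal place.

61.8°

Snell's law: sin θ₂ = (V₂/V₁)·sin θ₁ = (3663/1264)·sin 17.7° = 0.8811.
θ₂ = arcsin 0.8811 = 61.77° from the normal.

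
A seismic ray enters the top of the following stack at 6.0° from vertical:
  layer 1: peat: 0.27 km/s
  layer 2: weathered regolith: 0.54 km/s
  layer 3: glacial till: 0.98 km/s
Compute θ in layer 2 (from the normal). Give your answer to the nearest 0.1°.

12.1°

Ray parameter p = sin 6.0° / 0.27 = 3.8714e-01 s/km.
sin θ_2 = p·V_2 = 3.8714e-01 × 0.54 = 0.2091.
θ_2 = 12.07° from the vertical.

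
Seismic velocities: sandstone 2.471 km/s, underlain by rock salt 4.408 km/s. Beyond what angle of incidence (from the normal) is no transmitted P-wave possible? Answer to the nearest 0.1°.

34.1°

Critical incidence: sin θ_c = V₁/V₂ = 2.471/4.408 = 0.5606.
θ_c = arcsin 0.5606 = 34.10°.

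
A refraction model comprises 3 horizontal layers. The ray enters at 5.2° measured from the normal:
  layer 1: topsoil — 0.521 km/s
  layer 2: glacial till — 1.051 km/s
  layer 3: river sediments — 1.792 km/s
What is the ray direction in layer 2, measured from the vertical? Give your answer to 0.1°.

Ray parameter p = sin 5.2° / 0.521 = 1.7396e-01 s/km.
sin θ_2 = p·V_2 = 1.7396e-01 × 1.051 = 0.1828.
θ_2 = arcsin 0.1828 = 10.53°.

10.5°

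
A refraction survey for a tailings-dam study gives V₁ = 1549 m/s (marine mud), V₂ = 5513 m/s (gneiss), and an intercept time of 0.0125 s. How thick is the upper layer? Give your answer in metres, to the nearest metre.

θ_c = arcsin(1549/5513) = 16.32°; cos θ_c = 0.9597.
tᵢ = 2h cos θ_c/V₁ ⇒ h = tᵢ·V₁/(2 cos θ_c) = 0.0125·1549/(2·0.9597) = 10.09 m.

10 m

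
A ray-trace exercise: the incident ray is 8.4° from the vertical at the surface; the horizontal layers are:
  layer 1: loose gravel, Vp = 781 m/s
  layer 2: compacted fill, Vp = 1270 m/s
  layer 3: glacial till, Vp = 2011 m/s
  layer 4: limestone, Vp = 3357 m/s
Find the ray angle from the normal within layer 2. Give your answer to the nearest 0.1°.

13.7°

Ray parameter p = sin 8.4° / 781 = 1.8705e-04 s/m.
sin θ_2 = p·V_2 = 1.8705e-04 × 1270 = 0.2375.
θ_2 = 13.74° from the vertical.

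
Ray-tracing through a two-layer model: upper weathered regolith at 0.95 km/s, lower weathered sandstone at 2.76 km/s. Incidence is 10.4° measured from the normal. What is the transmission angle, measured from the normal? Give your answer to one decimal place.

sin θ₁/V₁ = sin θ₂/V₂ ⇒ sin θ₂ = 2.76·sin 10.4°/0.95 = 2.76·0.1805/0.95 = 0.5245.
θ₂ = sin⁻¹(0.5245) = 31.63° (from vertical).

31.6°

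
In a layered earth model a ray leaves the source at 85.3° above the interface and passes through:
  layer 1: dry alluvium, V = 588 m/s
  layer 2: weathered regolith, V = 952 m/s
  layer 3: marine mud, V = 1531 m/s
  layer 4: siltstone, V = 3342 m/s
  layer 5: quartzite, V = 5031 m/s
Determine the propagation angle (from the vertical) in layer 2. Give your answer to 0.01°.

7.62°

From the normal: θ₁ = 90° − 85.3° = 4.7°.
Snell's law across each interface conserves sin θ / V, so sin θ_2 = V_2·sin θ₁/V₁.
sin θ_2 = 952 × sin 4.7° / 588 = 0.1327.
θ_2 = 7.62° from the vertical.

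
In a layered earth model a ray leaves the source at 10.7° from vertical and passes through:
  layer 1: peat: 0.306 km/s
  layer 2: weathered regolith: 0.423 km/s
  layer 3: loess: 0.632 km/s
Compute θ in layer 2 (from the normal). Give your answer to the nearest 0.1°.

Snell's law across each interface conserves sin θ / V, so sin θ_2 = V_2·sin θ₁/V₁.
sin θ_2 = 0.423 × sin 10.7° / 0.306 = 0.2567.
θ_2 = arcsin 0.2567 = 14.87°.

14.9°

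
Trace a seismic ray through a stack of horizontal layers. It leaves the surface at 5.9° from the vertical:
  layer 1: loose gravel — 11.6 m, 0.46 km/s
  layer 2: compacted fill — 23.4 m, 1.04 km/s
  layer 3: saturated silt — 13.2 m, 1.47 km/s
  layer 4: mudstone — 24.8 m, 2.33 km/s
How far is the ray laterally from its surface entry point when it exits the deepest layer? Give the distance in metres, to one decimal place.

Ray parameter p = sin 5.9° / 0.46 km/s = 2.2346e-01 s/km.
Layer 1: θ = 5.90°; offset = 11.6·tan 5.90° = 1.199 m.
Layer 2: sin θ = p·1.04 = 0.2324 → θ = 13.44°; offset = 23.4·tan 13.44° = 5.591 m.
Layer 3: sin θ = p·1.47 = 0.3285 → θ = 19.18°; offset = 13.2·tan 19.18° = 4.591 m.
Layer 4: sin θ = p·2.33 = 0.5207 → θ = 31.38°; offset = 24.8·tan 31.38° = 15.124 m.
Σ offsets = 26.505 m.

26.5 m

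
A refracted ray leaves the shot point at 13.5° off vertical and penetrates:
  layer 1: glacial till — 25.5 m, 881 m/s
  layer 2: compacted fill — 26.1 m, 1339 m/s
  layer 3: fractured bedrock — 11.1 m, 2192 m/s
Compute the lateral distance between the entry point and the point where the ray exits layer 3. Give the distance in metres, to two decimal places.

Apply Snell's law at each interface; in layer i the horizontal offset is hᵢ·tan θᵢ.
Layer 1: θ = 13.50°; offset = 25.5·tan 13.50° = 6.1220 m.
Layer 2: sin θ = 1339·sin 13.5°/881 = 0.3548, θ = 20.78°; offset = 26.1·tan 20.78° = 9.9048 m.
Layer 3: sin θ = 2192·sin 13.5°/881 = 0.5808, θ = 35.51°; offset = 11.1·tan 35.51° = 7.9202 m.
Total horizontal offset = 23.9470 m.

23.95 m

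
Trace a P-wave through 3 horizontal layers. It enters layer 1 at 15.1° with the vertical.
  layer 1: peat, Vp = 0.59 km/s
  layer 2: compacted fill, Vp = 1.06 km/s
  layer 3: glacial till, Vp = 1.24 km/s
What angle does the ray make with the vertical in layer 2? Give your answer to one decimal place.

Ray parameter p = sin 15.1° / 0.59 = 4.4153e-01 s/km.
sin θ_2 = p·V_2 = 4.4153e-01 × 1.06 = 0.4680.
θ_2 = arcsin 0.4680 = 27.91°.

27.9°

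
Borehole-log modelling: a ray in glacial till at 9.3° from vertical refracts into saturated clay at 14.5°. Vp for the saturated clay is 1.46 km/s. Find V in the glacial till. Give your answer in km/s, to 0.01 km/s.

Snell's law: sin 9.3°/V₁ = sin 14.5°/V₂.
V₁ = V₂·sin 9.3°/sin 14.5° = 1.46 × 0.6454 = 0.94 km/s.

0.94 km/s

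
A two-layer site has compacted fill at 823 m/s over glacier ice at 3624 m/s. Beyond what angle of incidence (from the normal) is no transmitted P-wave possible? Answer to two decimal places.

At critical incidence the refracted ray runs along the interface (θ₂ = 90°), so sin θ_c = V₁/V₂.
θ_c = arcsin(823/3624) = arcsin 0.2271 = 13.13°.

13.13°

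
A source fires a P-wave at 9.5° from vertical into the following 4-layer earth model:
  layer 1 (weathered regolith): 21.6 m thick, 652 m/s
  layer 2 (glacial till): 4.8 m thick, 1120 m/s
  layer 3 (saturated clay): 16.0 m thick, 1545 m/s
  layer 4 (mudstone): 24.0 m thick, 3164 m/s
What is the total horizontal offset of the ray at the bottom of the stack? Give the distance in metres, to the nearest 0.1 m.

p = sin θ₁/V₁ = sin 9.5°/652 = 2.5314e-04 s/m is conserved through the stack.
Layer 1: θ = 9.50°; offset = 21.6·tan 9.50° = 3.615 m.
Layer 2: sin θ = p·1120 = 0.2835 → θ = 16.47°; offset = 4.8·tan 16.47° = 1.419 m.
Layer 3: sin θ = p·1545 = 0.3911 → θ = 23.02°; offset = 16.0·tan 23.02° = 6.799 m.
Layer 4: sin θ = p·3164 = 0.8009 → θ = 53.22°; offset = 24.0·tan 53.22° = 32.104 m.
Total horizontal offset = 43.937 m.

43.9 m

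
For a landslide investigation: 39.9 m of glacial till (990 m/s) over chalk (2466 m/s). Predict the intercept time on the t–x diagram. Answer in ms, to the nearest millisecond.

74 ms

θ_c = arcsin(V₁/V₂) = arcsin(990/2466) = 23.67°; cos θ_c = 0.9159.
tᵢ = 2h·cos θ_c / V₁ = 2·39.9·0.9159 / 990 = 0.07383 s.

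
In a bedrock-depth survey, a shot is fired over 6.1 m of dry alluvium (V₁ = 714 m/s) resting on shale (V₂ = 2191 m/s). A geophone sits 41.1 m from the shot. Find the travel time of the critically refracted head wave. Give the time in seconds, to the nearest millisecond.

0.035 s

t = x/V₂ + 2h·√(V₂²−V₁²)/(V₁V₂).
√(V₂²−V₁²) = √(2191²−714²) = 2071.4 m/s; delay term = 2·6.1·2071.4/(714·2191) = 0.01615 s.
t = 41.1/2191 + 0.01615 = 0.03491 s.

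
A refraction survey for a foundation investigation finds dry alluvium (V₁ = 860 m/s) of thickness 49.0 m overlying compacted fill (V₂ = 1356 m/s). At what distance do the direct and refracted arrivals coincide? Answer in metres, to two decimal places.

207.14 m

θ_c = arcsin(860/1356) = 39.36°, so cos θ_c = 0.7732 and tᵢ = 2h cos θ_c/V₁ = 0.0881 s.
At crossover x/V₁ = x/V₂ + tᵢ ⇒ x = tᵢ/(1/V₁ − 1/V₂) = 0.08810/(1.1628e-03 − 7.3746e-04) = 207.14 m.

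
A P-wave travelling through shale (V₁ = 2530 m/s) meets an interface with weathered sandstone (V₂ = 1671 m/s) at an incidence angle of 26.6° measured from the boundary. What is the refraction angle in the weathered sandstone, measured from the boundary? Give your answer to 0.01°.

Convert to the normal: θ₁ = 90° − 26.6° = 63.4°.
Snell's law: sin θ₂ = (V₂/V₁)·sin θ₁ = (1671/2530)·sin 63.4° = 0.5906.
θ₂ = sin⁻¹(0.5906) = 36.20° (from vertical).
From the interface: 90° − 36.20° = 53.80°.

53.80°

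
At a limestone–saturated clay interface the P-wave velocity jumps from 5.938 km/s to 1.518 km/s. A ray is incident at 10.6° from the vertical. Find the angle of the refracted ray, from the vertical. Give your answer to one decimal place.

2.7°

sin θ₁/V₁ = sin θ₂/V₂ ⇒ sin θ₂ = 1.518·sin 10.6°/5.938 = 1.518·0.1840/5.938 = 0.0470.
θ₂ = arcsin 0.0470 = 2.70° from the normal.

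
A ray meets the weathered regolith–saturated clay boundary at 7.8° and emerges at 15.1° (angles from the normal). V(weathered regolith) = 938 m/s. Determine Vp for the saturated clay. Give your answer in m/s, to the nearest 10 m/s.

sin 7.8° = 0.1357; sin 15.1° = 0.2605.
V₂ = V₁·(sin θ₂/sin θ₁) = 938·(0.2605/0.1357) = 1800.48 m/s.

1800 m/s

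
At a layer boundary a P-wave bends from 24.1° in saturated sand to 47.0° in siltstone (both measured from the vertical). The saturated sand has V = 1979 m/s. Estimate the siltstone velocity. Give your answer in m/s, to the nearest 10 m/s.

sin 24.1° = 0.4083; sin 47.0° = 0.7314.
V₂ = V₁·(sin θ₂/sin θ₁) = 1979·(0.7314/0.4083) = 3544.55 m/s.

3540 m/s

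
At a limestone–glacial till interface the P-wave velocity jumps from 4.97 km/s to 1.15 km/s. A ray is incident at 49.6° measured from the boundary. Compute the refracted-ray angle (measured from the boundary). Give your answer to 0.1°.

Angle from the normal: 90° − 49.6° = 40.4°.
Snell's law: sin θ₂ = (V₂/V₁)·sin θ₁ = (1.15/4.97)·sin 40.4° = 0.1500.
θ₂ = arcsin 0.1500 = 8.63° from the normal.
From the interface: 90° − 8.63° = 81.37°.

81.4°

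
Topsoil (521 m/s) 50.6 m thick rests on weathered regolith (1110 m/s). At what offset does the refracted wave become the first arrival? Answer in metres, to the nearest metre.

168 m

x_cross = 2h·√((V₂+V₁)/(V₂−V₁)).
(V₂+V₁)/(V₂−V₁) = (1110+521)/(1110−521) = 2.7691; √ = 1.6641.
x_cross = 2·50.6·1.6641 = 168.40 m.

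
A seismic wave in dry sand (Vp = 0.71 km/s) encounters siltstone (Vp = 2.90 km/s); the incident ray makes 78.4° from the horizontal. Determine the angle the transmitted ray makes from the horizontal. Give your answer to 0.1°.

Convert to the normal: θ₁ = 90° − 78.4° = 11.6°.
Snell's law: sin θ₂ = (V₂/V₁)·sin θ₁ = (2.90/0.71)·sin 11.6° = 0.8213.
θ₂ = sin⁻¹(0.8213) = 55.22° (from vertical).
From the interface: 90° − 55.22° = 34.78°.

34.8°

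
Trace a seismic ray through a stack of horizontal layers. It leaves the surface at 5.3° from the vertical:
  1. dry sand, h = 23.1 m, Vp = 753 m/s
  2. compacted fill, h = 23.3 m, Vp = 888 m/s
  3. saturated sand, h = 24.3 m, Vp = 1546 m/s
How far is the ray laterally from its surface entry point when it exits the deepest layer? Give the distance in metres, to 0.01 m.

p = sin θ₁/V₁ = sin 5.3°/753 = 1.2267e-04 s/m is conserved through the stack.
Layer 1: θ = 5.30°; offset = 23.1·tan 5.30° = 2.1429 m.
Layer 2: sin θ = p·888 = 0.1089 → θ = 6.25°; offset = 23.3·tan 6.25° = 2.5533 m.
Layer 3: sin θ = p·1546 = 0.1896 → θ = 10.93°; offset = 24.3·tan 10.93° = 4.6936 m.
Σ offsets = 9.3898 m.

9.39 m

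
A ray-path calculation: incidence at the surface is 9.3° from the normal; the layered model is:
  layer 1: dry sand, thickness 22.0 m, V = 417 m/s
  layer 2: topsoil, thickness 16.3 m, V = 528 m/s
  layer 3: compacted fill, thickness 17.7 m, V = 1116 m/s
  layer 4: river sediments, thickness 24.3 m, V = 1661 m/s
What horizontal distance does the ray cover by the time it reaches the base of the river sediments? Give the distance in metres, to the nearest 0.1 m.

p = sin θ₁/V₁ = sin 9.3°/417 = 3.8754e-04 s/m is conserved through the stack.
Layer 1: θ = 9.30°; offset = 22.0·tan 9.30° = 3.603 m.
Layer 2: sin θ = p·528 = 0.2046 → θ = 11.81°; offset = 16.3·tan 11.81° = 3.407 m.
Layer 3: sin θ = p·1116 = 0.4325 → θ = 25.63°; offset = 17.7·tan 25.63° = 8.490 m.
Layer 4: sin θ = p·1661 = 0.6437 → θ = 40.07°; offset = 24.3·tan 40.07° = 20.440 m.
Summing the layer offsets gives 35.940 m.

35.9 m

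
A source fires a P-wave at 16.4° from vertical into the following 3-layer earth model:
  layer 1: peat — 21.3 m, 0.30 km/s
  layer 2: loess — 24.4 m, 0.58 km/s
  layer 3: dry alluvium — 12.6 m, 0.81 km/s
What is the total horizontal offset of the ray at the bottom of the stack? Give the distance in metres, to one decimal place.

37.0 m

Apply Snell's law at each interface; in layer i the horizontal offset is hᵢ·tan θᵢ.
Layer 1: θ = 16.40°; offset = 21.3·tan 16.40° = 6.269 m.
Layer 2: sin θ = 0.58·sin 16.4°/0.30 = 0.5459, θ = 33.08°; offset = 24.4·tan 33.08° = 15.896 m.
Layer 3: sin θ = 0.81·sin 16.4°/0.30 = 0.7623, θ = 49.67°; offset = 12.6·tan 49.67° = 14.841 m.
Summing the layer offsets gives 37.006 m.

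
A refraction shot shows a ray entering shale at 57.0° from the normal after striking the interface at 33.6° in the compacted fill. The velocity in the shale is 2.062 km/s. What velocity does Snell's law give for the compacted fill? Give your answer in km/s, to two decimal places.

sin 33.6° = 0.5534; sin 57.0° = 0.8387.
V₁ = V₂·(sin θ₁/sin θ₂) = 2.062·(0.5534/0.8387) = 1.36 km/s.

1.36 km/s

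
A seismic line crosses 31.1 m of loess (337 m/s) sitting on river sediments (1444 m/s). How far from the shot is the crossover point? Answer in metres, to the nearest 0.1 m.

78.9 m

θ_c = arcsin(337/1444) = 13.50°, so cos θ_c = 0.9724 and tᵢ = 2h cos θ_c/V₁ = 0.1795 s.
At crossover x/V₁ = x/V₂ + tᵢ ⇒ x = tᵢ/(1/V₁ − 1/V₂) = 0.17947/(2.9674e-03 − 6.9252e-04) = 78.89 m.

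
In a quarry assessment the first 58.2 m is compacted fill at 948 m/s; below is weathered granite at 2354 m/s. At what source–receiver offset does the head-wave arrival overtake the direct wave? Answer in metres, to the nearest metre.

178 m

x_cross = 2h·√((V₂+V₁)/(V₂−V₁)).
(V₂+V₁)/(V₂−V₁) = (2354+948)/(2354−948) = 2.3485; √ = 1.5325.
x_cross = 2·58.2·1.5325 = 178.38 m.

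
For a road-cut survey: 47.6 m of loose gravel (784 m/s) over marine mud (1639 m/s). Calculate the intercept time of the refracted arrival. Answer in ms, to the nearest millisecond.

θ_c = arcsin(V₁/V₂) = arcsin(784/1639) = 28.58°; cos θ_c = 0.8782.
tᵢ = 2h·cos θ_c / V₁ = 2·47.6·0.8782 / 784 = 0.10664 s.

107 ms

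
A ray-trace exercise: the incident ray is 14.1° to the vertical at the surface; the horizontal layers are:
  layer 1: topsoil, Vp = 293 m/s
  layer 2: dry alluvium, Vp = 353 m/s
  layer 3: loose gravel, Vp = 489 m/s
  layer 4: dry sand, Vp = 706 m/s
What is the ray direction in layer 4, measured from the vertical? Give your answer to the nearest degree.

36°

Ray parameter p = sin 14.1° / 293 = 8.3145e-04 s/m.
sin θ_4 = p·V_4 = 8.3145e-04 × 706 = 0.5870.
θ_4 = arcsin 0.5870 = 35.94°.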